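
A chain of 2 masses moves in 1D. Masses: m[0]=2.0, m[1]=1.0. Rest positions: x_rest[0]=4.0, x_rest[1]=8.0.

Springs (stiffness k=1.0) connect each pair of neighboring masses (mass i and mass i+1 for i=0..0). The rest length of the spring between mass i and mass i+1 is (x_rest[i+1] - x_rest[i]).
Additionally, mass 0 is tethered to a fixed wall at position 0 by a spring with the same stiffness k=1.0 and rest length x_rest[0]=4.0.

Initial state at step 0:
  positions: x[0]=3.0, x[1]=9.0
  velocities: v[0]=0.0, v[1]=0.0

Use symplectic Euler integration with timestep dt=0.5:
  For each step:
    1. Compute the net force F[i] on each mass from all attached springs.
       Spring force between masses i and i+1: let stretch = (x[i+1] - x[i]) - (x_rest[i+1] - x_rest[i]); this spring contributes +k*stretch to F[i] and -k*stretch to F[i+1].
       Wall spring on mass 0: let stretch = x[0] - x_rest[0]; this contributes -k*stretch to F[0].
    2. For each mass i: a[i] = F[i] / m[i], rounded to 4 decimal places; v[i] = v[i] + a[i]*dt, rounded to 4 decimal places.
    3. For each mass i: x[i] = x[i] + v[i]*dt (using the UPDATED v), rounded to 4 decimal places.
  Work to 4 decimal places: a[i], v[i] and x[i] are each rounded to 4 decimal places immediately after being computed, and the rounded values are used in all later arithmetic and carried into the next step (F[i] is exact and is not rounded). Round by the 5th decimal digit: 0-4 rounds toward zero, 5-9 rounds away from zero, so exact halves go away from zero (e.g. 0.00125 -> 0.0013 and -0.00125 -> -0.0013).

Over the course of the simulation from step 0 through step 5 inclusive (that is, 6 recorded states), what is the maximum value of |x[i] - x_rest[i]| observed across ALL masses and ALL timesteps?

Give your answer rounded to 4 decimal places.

Answer: 1.3349

Derivation:
Step 0: x=[3.0000 9.0000] v=[0.0000 0.0000]
Step 1: x=[3.3750 8.5000] v=[0.7500 -1.0000]
Step 2: x=[3.9688 7.7188] v=[1.1875 -1.5625]
Step 3: x=[4.5352 7.0001] v=[1.1328 -1.4375]
Step 4: x=[4.8428 6.6651] v=[0.6152 -0.6700]
Step 5: x=[4.7728 6.8746] v=[-0.1400 0.4189]
Max displacement = 1.3349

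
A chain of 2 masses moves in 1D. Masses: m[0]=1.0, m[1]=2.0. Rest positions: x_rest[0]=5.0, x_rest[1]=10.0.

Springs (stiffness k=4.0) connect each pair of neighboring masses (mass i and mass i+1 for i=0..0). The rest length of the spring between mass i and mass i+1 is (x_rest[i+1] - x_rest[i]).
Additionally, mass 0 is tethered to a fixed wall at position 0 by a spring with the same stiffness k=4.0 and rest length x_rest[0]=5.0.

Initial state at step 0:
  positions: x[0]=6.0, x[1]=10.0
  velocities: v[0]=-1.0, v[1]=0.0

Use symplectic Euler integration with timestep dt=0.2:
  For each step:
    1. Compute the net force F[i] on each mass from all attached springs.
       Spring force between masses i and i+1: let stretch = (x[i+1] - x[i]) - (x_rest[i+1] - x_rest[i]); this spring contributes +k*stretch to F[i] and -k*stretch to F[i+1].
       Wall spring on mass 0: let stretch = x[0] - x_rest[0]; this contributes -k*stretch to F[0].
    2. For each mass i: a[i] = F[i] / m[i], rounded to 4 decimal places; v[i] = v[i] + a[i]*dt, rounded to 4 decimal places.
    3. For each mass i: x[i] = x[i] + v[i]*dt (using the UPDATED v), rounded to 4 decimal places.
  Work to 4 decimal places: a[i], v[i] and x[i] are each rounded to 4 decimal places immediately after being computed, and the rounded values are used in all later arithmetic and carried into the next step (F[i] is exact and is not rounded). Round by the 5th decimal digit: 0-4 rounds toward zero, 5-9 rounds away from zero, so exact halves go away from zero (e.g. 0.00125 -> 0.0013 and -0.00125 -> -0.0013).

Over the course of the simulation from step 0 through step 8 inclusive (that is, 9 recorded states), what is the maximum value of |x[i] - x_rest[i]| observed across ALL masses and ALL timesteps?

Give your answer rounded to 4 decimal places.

Answer: 1.0404

Derivation:
Step 0: x=[6.0000 10.0000] v=[-1.0000 0.0000]
Step 1: x=[5.4800 10.0800] v=[-2.6000 0.4000]
Step 2: x=[4.8192 10.1920] v=[-3.3040 0.5600]
Step 3: x=[4.2470 10.2742] v=[-2.8611 0.4109]
Step 4: x=[3.9596 10.2742] v=[-1.4369 0.0000]
Step 5: x=[4.0490 10.1690] v=[0.4471 -0.5258]
Step 6: x=[4.4698 9.9742] v=[2.1039 -0.9738]
Step 7: x=[5.0561 9.7391] v=[2.9316 -1.1756]
Step 8: x=[5.5827 9.5293] v=[2.6331 -1.0488]
Max displacement = 1.0404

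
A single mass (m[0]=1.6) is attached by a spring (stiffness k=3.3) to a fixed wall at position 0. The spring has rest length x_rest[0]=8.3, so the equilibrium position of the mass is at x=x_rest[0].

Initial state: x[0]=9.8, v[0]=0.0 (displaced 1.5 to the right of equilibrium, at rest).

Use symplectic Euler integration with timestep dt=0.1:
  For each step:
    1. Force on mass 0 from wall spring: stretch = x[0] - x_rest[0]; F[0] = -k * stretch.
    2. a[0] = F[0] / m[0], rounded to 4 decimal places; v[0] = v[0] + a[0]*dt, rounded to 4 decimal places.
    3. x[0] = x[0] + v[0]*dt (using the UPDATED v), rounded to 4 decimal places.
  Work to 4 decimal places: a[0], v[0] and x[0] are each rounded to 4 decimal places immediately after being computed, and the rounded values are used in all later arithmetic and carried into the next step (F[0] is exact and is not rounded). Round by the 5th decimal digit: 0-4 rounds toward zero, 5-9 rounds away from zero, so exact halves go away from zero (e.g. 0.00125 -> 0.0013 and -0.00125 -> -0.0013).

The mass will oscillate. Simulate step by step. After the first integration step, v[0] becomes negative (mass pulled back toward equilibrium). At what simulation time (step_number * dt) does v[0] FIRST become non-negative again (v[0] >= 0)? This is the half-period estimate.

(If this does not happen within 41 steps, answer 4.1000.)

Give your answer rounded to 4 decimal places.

Step 0: x=[9.8000] v=[0.0000]
Step 1: x=[9.7691] v=[-0.3094]
Step 2: x=[9.7079] v=[-0.6124]
Step 3: x=[9.6176] v=[-0.9028]
Step 4: x=[9.5001] v=[-1.1746]
Step 5: x=[9.3579] v=[-1.4221]
Step 6: x=[9.1939] v=[-1.6403]
Step 7: x=[9.0114] v=[-1.8247]
Step 8: x=[8.8143] v=[-1.9714]
Step 9: x=[8.6066] v=[-2.0775]
Step 10: x=[8.3925] v=[-2.1407]
Step 11: x=[8.1765] v=[-2.1598]
Step 12: x=[7.9631] v=[-2.1343]
Step 13: x=[7.7566] v=[-2.0648]
Step 14: x=[7.5613] v=[-1.9527]
Step 15: x=[7.3813] v=[-1.8003]
Step 16: x=[7.2202] v=[-1.6108]
Step 17: x=[7.0814] v=[-1.3881]
Step 18: x=[6.9677] v=[-1.1368]
Step 19: x=[6.8815] v=[-0.8620]
Step 20: x=[6.8246] v=[-0.5694]
Step 21: x=[6.7981] v=[-0.2651]
Step 22: x=[6.8026] v=[0.0447]
First v>=0 after going negative at step 22, time=2.2000

Answer: 2.2000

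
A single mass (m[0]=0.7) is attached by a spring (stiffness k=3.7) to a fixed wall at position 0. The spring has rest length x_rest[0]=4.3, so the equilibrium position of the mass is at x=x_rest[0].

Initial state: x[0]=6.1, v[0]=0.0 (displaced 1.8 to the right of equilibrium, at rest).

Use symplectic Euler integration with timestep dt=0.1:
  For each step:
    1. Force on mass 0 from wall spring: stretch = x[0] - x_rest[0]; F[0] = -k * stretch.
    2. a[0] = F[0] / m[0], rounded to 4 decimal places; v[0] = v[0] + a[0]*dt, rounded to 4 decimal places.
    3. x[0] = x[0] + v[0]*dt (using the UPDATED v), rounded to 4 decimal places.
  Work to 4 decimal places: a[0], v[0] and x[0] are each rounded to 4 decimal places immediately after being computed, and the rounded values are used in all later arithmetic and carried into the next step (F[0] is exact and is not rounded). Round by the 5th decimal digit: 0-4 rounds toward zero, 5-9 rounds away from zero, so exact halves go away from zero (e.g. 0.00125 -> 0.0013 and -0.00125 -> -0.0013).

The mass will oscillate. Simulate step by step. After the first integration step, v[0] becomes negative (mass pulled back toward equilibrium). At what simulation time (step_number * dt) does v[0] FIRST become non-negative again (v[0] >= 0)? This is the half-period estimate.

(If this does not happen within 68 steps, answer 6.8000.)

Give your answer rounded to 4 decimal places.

Step 0: x=[6.1000] v=[0.0000]
Step 1: x=[6.0049] v=[-0.9514]
Step 2: x=[5.8196] v=[-1.8526]
Step 3: x=[5.5540] v=[-2.6558]
Step 4: x=[5.2221] v=[-3.3186]
Step 5: x=[4.8415] v=[-3.8060]
Step 6: x=[4.4323] v=[-4.0922]
Step 7: x=[4.0161] v=[-4.1621]
Step 8: x=[3.6149] v=[-4.0120]
Step 9: x=[3.2499] v=[-3.6499]
Step 10: x=[2.9404] v=[-3.0949]
Step 11: x=[2.7028] v=[-2.3763]
Step 12: x=[2.5496] v=[-1.5321]
Step 13: x=[2.4889] v=[-0.6069]
Step 14: x=[2.5239] v=[0.3504]
First v>=0 after going negative at step 14, time=1.4000

Answer: 1.4000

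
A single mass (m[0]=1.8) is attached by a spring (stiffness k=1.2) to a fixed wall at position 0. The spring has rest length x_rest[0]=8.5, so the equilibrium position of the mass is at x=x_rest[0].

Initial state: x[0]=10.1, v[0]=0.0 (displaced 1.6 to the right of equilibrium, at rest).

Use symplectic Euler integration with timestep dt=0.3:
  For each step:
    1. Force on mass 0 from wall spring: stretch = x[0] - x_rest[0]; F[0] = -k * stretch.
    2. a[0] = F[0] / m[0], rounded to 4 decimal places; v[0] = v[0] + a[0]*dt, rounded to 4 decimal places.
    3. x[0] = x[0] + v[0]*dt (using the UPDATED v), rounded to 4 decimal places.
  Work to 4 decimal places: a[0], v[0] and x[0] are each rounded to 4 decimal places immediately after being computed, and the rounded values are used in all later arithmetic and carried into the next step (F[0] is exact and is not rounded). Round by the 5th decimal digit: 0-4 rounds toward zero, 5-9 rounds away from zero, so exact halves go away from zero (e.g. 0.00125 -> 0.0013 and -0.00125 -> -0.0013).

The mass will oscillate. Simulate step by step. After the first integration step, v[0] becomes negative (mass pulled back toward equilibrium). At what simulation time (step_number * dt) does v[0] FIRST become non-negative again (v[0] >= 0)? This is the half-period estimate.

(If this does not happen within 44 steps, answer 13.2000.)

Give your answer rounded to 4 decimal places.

Step 0: x=[10.1000] v=[0.0000]
Step 1: x=[10.0040] v=[-0.3200]
Step 2: x=[9.8178] v=[-0.6208]
Step 3: x=[9.5525] v=[-0.8844]
Step 4: x=[9.2240] v=[-1.0949]
Step 5: x=[8.8521] v=[-1.2397]
Step 6: x=[8.4591] v=[-1.3101]
Step 7: x=[8.0685] v=[-1.3019]
Step 8: x=[7.7038] v=[-1.2156]
Step 9: x=[7.3869] v=[-1.0564]
Step 10: x=[7.1368] v=[-0.8338]
Step 11: x=[6.9684] v=[-0.5612]
Step 12: x=[6.8919] v=[-0.2549]
Step 13: x=[6.9119] v=[0.0667]
First v>=0 after going negative at step 13, time=3.9000

Answer: 3.9000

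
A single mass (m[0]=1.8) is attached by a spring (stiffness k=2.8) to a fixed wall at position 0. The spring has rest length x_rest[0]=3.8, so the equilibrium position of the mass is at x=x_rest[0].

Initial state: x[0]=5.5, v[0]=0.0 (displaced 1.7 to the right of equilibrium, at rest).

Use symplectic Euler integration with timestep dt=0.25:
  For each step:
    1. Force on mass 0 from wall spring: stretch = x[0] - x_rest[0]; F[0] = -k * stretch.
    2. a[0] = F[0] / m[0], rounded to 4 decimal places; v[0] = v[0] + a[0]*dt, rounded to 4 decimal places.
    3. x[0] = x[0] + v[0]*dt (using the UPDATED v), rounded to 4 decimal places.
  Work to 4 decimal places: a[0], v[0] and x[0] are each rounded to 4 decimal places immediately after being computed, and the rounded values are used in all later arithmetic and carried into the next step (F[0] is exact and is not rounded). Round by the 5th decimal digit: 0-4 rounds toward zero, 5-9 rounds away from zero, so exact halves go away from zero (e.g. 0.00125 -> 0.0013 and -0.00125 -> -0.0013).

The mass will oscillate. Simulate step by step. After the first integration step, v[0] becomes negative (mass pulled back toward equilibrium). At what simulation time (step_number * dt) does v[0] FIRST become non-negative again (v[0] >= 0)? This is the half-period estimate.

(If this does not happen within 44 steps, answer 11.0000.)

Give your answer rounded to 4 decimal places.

Answer: 2.7500

Derivation:
Step 0: x=[5.5000] v=[0.0000]
Step 1: x=[5.3347] v=[-0.6611]
Step 2: x=[5.0202] v=[-1.2579]
Step 3: x=[4.5871] v=[-1.7324]
Step 4: x=[4.0775] v=[-2.0385]
Step 5: x=[3.5409] v=[-2.1464]
Step 6: x=[3.0295] v=[-2.0457]
Step 7: x=[2.5930] v=[-1.7461]
Step 8: x=[2.2738] v=[-1.2767]
Step 9: x=[2.1030] v=[-0.6832]
Step 10: x=[2.0972] v=[-0.0233]
Step 11: x=[2.2569] v=[0.6389]
First v>=0 after going negative at step 11, time=2.7500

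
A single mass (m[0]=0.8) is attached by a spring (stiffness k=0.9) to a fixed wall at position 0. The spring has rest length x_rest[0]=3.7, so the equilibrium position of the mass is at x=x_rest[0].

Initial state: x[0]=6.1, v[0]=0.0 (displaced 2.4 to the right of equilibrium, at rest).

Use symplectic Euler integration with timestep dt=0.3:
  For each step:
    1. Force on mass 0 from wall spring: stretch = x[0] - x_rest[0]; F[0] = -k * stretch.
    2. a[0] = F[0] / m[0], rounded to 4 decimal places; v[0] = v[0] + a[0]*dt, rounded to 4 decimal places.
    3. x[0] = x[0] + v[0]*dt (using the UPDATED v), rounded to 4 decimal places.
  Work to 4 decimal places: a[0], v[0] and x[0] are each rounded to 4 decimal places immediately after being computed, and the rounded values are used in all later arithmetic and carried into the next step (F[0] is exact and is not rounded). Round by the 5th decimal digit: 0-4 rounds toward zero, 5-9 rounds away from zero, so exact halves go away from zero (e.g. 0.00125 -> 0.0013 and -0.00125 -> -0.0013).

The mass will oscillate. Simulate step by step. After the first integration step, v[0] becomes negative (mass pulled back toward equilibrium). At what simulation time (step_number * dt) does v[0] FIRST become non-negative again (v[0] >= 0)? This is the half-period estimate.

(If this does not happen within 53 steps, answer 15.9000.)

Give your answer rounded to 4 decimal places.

Step 0: x=[6.1000] v=[0.0000]
Step 1: x=[5.8570] v=[-0.8100]
Step 2: x=[5.3956] v=[-1.5380]
Step 3: x=[4.7625] v=[-2.1103]
Step 4: x=[4.0218] v=[-2.4689]
Step 5: x=[3.2486] v=[-2.5775]
Step 6: x=[2.5210] v=[-2.4252]
Step 7: x=[1.9128] v=[-2.0273]
Step 8: x=[1.4856] v=[-1.4241]
Step 9: x=[1.2826] v=[-0.6767]
Step 10: x=[1.3244] v=[0.1392]
First v>=0 after going negative at step 10, time=3.0000

Answer: 3.0000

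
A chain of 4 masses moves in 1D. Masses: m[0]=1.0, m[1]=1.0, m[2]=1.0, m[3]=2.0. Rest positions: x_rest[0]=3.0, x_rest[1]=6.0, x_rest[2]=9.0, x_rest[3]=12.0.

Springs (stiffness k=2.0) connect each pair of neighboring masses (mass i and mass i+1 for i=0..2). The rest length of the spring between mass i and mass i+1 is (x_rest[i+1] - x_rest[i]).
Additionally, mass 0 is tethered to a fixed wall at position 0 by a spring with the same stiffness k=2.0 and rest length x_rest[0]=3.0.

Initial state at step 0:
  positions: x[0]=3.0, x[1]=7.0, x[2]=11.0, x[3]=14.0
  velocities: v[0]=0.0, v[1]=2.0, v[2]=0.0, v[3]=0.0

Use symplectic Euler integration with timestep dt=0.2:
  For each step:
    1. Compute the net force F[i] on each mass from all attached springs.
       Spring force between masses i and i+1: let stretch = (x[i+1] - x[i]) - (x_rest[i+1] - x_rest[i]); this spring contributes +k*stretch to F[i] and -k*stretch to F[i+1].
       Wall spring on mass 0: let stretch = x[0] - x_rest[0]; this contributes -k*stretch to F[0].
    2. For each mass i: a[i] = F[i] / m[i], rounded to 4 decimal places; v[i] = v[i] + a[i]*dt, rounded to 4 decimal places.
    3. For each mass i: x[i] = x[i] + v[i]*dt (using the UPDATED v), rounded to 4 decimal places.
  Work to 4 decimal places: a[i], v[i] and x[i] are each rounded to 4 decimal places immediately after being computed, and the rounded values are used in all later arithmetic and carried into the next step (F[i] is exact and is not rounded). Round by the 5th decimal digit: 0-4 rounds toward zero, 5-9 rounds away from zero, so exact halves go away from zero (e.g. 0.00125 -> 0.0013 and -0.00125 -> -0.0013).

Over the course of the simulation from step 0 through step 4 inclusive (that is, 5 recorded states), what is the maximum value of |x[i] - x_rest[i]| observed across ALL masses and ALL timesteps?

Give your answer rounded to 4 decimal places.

Answer: 2.0481

Derivation:
Step 0: x=[3.0000 7.0000 11.0000 14.0000] v=[0.0000 2.0000 0.0000 0.0000]
Step 1: x=[3.0800 7.4000 10.9200 14.0000] v=[0.4000 2.0000 -0.4000 0.0000]
Step 2: x=[3.2592 7.7360 10.8048 13.9968] v=[0.8960 1.6800 -0.5760 -0.0160]
Step 3: x=[3.5358 7.9594 10.6995 13.9859] v=[1.3830 1.1168 -0.5267 -0.0544]
Step 4: x=[3.8834 8.0481 10.6379 13.9636] v=[1.7381 0.4434 -0.3082 -0.1117]
Max displacement = 2.0481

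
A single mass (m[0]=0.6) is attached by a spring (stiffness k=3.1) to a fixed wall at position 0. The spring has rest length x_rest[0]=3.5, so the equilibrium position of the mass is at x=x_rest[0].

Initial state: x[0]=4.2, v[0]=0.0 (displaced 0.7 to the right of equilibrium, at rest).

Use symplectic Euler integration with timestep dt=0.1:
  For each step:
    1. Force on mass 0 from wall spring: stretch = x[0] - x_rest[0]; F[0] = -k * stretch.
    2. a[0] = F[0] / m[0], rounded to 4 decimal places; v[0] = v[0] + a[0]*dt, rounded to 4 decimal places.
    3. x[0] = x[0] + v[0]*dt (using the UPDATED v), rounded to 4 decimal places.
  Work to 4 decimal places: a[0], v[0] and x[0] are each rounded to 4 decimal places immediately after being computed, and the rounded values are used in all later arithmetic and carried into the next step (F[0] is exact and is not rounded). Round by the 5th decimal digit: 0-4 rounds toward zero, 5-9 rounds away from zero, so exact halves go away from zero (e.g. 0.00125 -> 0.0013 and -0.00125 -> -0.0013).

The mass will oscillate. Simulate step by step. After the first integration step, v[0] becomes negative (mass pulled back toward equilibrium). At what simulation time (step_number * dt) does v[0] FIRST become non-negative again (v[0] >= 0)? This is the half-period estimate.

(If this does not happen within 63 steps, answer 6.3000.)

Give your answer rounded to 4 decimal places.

Answer: 1.4000

Derivation:
Step 0: x=[4.2000] v=[0.0000]
Step 1: x=[4.1638] v=[-0.3617]
Step 2: x=[4.0933] v=[-0.7047]
Step 3: x=[3.9922] v=[-1.0112]
Step 4: x=[3.8657] v=[-1.2655]
Step 5: x=[3.7203] v=[-1.4545]
Step 6: x=[3.5635] v=[-1.5683]
Step 7: x=[3.4034] v=[-1.6011]
Step 8: x=[3.2483] v=[-1.5512]
Step 9: x=[3.1062] v=[-1.4212]
Step 10: x=[2.9844] v=[-1.2177]
Step 11: x=[2.8893] v=[-0.9513]
Step 12: x=[2.8257] v=[-0.6358]
Step 13: x=[2.7970] v=[-0.2874]
Step 14: x=[2.8046] v=[0.0758]
First v>=0 after going negative at step 14, time=1.4000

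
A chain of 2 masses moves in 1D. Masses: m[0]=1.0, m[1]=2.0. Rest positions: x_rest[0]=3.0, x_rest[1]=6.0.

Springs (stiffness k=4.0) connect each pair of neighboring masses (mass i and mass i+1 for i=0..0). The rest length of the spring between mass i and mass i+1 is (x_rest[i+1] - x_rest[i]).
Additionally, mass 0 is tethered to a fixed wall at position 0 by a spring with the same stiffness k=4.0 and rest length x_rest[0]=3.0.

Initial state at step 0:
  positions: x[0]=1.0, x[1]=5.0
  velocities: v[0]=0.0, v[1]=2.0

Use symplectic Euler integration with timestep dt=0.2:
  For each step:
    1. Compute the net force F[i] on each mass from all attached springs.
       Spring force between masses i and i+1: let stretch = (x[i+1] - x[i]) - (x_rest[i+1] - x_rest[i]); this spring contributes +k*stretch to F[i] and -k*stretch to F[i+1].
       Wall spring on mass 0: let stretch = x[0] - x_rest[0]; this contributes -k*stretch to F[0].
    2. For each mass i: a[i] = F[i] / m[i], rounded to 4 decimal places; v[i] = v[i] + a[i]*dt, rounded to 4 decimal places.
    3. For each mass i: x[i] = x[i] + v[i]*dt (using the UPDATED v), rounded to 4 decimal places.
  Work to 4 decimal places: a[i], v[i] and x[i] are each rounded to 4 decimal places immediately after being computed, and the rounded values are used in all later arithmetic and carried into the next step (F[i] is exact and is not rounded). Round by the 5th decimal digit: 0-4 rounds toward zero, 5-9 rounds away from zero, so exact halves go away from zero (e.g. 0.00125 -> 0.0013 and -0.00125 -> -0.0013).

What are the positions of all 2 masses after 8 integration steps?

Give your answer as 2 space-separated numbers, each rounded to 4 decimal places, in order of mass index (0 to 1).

Answer: 3.7569 7.9641

Derivation:
Step 0: x=[1.0000 5.0000] v=[0.0000 2.0000]
Step 1: x=[1.4800 5.3200] v=[2.4000 1.6000]
Step 2: x=[2.3376 5.5728] v=[4.2880 1.2640]
Step 3: x=[3.3388 5.8068] v=[5.0061 1.1699]
Step 4: x=[4.2007 6.0833] v=[4.3095 1.3827]
Step 5: x=[4.6917 6.4492] v=[2.4550 1.8297]
Step 6: x=[4.7132 6.9145] v=[0.1076 2.3267]
Step 7: x=[4.3328 7.4437] v=[-1.9019 2.6462]
Step 8: x=[3.7569 7.9641] v=[-2.8794 2.6018]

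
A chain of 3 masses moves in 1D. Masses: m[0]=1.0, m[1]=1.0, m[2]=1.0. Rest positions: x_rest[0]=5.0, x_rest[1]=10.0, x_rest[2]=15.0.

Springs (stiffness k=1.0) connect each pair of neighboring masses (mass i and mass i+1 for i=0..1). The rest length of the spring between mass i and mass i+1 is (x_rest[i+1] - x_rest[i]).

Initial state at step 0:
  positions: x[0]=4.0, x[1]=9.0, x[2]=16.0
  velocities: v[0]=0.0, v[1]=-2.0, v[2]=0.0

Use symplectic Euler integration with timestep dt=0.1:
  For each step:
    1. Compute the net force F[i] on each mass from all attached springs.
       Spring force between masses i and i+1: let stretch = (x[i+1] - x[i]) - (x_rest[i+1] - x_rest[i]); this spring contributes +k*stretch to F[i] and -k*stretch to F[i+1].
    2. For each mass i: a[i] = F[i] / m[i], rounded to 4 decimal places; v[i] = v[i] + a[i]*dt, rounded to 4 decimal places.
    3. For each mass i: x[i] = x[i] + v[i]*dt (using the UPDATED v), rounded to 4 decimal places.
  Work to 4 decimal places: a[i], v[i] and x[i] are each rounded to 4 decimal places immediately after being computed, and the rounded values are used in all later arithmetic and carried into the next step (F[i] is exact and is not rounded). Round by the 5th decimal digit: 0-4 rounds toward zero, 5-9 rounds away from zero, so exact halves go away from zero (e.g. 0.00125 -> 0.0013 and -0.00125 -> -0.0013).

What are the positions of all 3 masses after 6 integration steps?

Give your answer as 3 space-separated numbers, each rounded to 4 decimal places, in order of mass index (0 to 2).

Step 0: x=[4.0000 9.0000 16.0000] v=[0.0000 -2.0000 0.0000]
Step 1: x=[4.0000 8.8200 15.9800] v=[0.0000 -1.8000 -0.2000]
Step 2: x=[3.9982 8.6634 15.9384] v=[-0.0180 -1.5660 -0.4160]
Step 3: x=[3.9931 8.5329 15.8741] v=[-0.0515 -1.3050 -0.6435]
Step 4: x=[3.9834 8.4304 15.7863] v=[-0.0975 -1.0249 -0.8776]
Step 5: x=[3.9681 8.3570 15.6750] v=[-0.1528 -0.7340 -1.1132]
Step 6: x=[3.9467 8.3129 15.5405] v=[-0.2139 -0.4411 -1.3450]

Answer: 3.9467 8.3129 15.5405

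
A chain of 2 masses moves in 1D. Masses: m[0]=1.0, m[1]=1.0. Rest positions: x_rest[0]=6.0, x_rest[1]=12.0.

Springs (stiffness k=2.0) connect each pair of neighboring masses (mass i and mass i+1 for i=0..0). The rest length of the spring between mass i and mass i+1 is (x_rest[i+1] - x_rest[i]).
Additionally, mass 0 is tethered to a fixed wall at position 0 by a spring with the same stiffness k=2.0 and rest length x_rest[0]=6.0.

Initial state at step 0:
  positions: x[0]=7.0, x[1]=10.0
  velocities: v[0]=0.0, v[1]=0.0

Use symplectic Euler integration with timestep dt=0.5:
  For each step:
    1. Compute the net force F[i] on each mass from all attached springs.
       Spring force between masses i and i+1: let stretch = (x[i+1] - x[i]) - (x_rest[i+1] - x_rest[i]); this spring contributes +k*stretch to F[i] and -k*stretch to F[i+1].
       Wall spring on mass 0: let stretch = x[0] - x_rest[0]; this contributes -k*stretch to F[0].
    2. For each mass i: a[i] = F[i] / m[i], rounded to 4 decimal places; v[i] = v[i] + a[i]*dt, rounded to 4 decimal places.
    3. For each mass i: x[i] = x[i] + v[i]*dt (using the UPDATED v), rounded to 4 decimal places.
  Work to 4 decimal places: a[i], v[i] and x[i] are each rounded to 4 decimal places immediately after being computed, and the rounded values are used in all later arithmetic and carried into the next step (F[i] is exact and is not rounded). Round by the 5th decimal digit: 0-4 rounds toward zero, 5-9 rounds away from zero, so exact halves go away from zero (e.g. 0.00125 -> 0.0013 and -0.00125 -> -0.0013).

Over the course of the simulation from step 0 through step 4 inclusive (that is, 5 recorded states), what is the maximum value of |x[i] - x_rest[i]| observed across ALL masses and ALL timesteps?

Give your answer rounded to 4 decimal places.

Answer: 2.2500

Derivation:
Step 0: x=[7.0000 10.0000] v=[0.0000 0.0000]
Step 1: x=[5.0000 11.5000] v=[-4.0000 3.0000]
Step 2: x=[3.7500 12.7500] v=[-2.5000 2.5000]
Step 3: x=[5.1250 12.5000] v=[2.7500 -0.5000]
Step 4: x=[7.6250 11.5625] v=[5.0000 -1.8750]
Max displacement = 2.2500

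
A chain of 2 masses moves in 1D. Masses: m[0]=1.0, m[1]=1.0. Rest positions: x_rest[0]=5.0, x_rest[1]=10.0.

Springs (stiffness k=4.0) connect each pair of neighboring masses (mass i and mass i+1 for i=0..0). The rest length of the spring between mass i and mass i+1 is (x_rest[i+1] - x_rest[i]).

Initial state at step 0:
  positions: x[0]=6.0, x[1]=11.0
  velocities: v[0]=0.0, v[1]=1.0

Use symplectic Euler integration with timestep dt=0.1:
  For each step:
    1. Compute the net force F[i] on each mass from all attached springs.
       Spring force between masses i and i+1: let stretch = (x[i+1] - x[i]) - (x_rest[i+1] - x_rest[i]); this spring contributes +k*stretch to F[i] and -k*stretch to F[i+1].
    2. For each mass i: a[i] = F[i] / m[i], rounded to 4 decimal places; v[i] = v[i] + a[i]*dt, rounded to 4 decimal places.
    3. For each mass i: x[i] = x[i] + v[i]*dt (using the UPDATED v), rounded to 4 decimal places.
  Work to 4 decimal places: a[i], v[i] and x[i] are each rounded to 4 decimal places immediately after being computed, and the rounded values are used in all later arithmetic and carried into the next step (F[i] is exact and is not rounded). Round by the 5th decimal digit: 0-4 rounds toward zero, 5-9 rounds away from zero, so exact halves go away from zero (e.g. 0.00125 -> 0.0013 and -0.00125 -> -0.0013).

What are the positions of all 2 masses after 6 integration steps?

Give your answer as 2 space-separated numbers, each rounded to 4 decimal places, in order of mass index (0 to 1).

Step 0: x=[6.0000 11.0000] v=[0.0000 1.0000]
Step 1: x=[6.0000 11.1000] v=[0.0000 1.0000]
Step 2: x=[6.0040 11.1960] v=[0.0400 0.9600]
Step 3: x=[6.0157 11.2843] v=[0.1168 0.8832]
Step 4: x=[6.0381 11.3619] v=[0.2242 0.7758]
Step 5: x=[6.0735 11.4265] v=[0.3537 0.6463]
Step 6: x=[6.1230 11.4770] v=[0.4949 0.5051]

Answer: 6.1230 11.4770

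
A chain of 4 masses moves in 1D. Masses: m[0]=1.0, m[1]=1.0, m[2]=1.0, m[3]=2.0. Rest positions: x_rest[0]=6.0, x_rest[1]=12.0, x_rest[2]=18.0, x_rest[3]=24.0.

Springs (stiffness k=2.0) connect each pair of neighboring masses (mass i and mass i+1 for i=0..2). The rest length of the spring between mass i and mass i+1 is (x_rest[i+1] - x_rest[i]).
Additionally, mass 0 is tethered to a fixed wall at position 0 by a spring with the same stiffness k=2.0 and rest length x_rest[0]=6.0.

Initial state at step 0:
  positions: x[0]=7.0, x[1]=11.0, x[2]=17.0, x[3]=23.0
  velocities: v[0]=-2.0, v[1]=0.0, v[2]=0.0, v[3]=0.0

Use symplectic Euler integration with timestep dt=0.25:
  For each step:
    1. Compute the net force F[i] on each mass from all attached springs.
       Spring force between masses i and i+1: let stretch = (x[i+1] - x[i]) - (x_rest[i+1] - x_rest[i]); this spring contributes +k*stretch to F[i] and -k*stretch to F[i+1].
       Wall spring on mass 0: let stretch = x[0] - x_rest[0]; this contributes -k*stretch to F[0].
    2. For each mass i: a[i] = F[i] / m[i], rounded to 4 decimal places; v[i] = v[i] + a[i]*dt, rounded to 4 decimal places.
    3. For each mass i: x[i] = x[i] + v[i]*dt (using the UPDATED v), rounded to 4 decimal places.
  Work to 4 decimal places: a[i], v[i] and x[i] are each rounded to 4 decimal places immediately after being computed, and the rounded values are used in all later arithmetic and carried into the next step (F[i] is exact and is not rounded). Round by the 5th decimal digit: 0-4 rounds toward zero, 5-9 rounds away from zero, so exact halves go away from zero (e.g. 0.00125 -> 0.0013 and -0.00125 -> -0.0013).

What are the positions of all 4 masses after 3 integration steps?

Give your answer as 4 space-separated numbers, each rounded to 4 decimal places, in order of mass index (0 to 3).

Step 0: x=[7.0000 11.0000 17.0000 23.0000] v=[-2.0000 0.0000 0.0000 0.0000]
Step 1: x=[6.1250 11.2500 17.0000 23.0000] v=[-3.5000 1.0000 0.0000 0.0000]
Step 2: x=[5.1250 11.5781 17.0313 23.0000] v=[-4.0000 1.3125 0.1250 0.0000]
Step 3: x=[4.2910 11.7813 17.1270 23.0020] v=[-3.3360 0.8126 0.3828 0.0078]

Answer: 4.2910 11.7813 17.1270 23.0020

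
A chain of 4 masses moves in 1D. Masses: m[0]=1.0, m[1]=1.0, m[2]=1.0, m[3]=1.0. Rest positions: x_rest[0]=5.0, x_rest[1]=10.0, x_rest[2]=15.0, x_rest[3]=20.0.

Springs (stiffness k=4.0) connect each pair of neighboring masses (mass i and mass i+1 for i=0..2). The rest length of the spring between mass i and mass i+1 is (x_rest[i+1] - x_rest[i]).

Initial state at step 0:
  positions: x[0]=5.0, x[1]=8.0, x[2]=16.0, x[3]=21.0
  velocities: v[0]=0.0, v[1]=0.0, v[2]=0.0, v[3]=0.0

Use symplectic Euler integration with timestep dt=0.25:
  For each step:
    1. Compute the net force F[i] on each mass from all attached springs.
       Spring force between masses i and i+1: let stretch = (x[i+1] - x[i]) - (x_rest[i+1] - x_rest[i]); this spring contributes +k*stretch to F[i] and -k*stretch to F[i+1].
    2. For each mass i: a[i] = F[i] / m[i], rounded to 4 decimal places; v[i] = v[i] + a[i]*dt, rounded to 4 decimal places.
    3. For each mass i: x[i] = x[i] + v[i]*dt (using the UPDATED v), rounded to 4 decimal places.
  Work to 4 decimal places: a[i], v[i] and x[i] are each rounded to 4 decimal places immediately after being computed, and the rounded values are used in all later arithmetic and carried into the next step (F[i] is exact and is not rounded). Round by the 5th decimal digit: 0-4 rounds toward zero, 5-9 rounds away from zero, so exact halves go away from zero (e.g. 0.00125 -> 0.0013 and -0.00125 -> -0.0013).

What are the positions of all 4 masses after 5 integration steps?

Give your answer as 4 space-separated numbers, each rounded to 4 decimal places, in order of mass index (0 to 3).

Step 0: x=[5.0000 8.0000 16.0000 21.0000] v=[0.0000 0.0000 0.0000 0.0000]
Step 1: x=[4.5000 9.2500 15.2500 21.0000] v=[-2.0000 5.0000 -3.0000 0.0000]
Step 2: x=[3.9375 10.8125 14.4375 20.8125] v=[-2.2500 6.2500 -3.2500 -0.7500]
Step 3: x=[3.8438 11.5625 14.3125 20.2813] v=[-0.3750 3.0000 -0.5000 -2.1250]
Step 4: x=[4.4297 11.0703 14.9922 19.5079] v=[2.3437 -1.9687 2.7188 -3.0938]
Step 5: x=[5.4258 9.8985 15.8204 18.8555] v=[3.9843 -4.6874 3.3126 -2.6095]

Answer: 5.4258 9.8985 15.8204 18.8555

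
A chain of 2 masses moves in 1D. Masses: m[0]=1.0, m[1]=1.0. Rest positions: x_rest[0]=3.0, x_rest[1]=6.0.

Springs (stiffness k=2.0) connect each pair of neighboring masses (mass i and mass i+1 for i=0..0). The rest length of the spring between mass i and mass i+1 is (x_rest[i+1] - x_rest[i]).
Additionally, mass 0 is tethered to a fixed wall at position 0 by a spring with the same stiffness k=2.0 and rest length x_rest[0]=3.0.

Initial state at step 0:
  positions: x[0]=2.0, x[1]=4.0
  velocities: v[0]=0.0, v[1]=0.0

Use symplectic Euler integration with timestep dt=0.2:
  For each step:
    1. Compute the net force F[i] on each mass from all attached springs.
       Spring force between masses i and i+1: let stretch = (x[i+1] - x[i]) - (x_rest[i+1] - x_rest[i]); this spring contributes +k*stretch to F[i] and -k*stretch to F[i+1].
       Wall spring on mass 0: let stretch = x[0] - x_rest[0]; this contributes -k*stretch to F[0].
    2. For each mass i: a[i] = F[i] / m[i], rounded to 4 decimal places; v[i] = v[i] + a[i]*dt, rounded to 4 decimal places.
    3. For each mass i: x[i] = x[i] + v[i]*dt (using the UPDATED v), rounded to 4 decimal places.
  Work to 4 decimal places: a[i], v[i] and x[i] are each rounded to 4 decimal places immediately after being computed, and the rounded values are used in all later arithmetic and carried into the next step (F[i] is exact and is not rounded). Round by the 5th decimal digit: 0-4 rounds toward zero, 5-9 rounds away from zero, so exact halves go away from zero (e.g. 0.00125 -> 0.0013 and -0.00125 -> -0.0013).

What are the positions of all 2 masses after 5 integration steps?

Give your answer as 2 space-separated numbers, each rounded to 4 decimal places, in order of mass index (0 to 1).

Step 0: x=[2.0000 4.0000] v=[0.0000 0.0000]
Step 1: x=[2.0000 4.0800] v=[0.0000 0.4000]
Step 2: x=[2.0064 4.2336] v=[0.0320 0.7680]
Step 3: x=[2.0305 4.4490] v=[0.1203 1.0771]
Step 4: x=[2.0856 4.7109] v=[0.2755 1.3097]
Step 5: x=[2.1839 5.0028] v=[0.4914 1.4596]

Answer: 2.1839 5.0028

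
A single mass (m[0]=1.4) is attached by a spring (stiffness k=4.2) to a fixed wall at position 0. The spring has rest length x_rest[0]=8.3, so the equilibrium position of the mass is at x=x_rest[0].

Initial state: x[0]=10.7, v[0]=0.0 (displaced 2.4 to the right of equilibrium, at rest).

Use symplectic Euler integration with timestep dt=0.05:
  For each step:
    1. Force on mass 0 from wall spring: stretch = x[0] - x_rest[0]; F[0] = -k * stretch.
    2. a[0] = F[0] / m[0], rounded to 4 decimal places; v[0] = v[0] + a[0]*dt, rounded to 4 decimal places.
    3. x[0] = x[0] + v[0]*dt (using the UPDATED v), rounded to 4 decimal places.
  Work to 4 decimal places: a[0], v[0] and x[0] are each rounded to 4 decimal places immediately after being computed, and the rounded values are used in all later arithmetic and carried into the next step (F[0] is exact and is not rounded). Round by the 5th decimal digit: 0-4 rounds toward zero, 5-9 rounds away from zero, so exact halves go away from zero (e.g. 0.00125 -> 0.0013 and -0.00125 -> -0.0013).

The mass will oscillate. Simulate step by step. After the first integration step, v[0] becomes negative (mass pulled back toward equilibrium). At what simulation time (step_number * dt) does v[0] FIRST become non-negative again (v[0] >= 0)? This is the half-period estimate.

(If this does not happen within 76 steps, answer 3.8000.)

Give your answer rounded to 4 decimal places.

Step 0: x=[10.7000] v=[0.0000]
Step 1: x=[10.6820] v=[-0.3600]
Step 2: x=[10.6461] v=[-0.7173]
Step 3: x=[10.5926] v=[-1.0692]
Step 4: x=[10.5219] v=[-1.4131]
Step 5: x=[10.4346] v=[-1.7464]
Step 6: x=[10.3313] v=[-2.0666]
Step 7: x=[10.2127] v=[-2.3713]
Step 8: x=[10.0798] v=[-2.6582]
Step 9: x=[9.9335] v=[-2.9252]
Step 10: x=[9.7750] v=[-3.1702]
Step 11: x=[9.6054] v=[-3.3915]
Step 12: x=[9.4260] v=[-3.5873]
Step 13: x=[9.2382] v=[-3.7562]
Step 14: x=[9.0434] v=[-3.8969]
Step 15: x=[8.8430] v=[-4.0084]
Step 16: x=[8.6385] v=[-4.0899]
Step 17: x=[8.4315] v=[-4.1407]
Step 18: x=[8.2235] v=[-4.1604]
Step 19: x=[8.0161] v=[-4.1489]
Step 20: x=[7.8108] v=[-4.1063]
Step 21: x=[7.6092] v=[-4.0329]
Step 22: x=[7.4127] v=[-3.9293]
Step 23: x=[7.2229] v=[-3.7962]
Step 24: x=[7.0412] v=[-3.6346]
Step 25: x=[6.8689] v=[-3.4458]
Step 26: x=[6.7073] v=[-3.2311]
Step 27: x=[6.5577] v=[-2.9922]
Step 28: x=[6.4212] v=[-2.7309]
Step 29: x=[6.2987] v=[-2.4491]
Step 30: x=[6.1913] v=[-2.1489]
Step 31: x=[6.0997] v=[-1.8326]
Step 32: x=[6.0246] v=[-1.5026]
Step 33: x=[5.9665] v=[-1.1613]
Step 34: x=[5.9259] v=[-0.8113]
Step 35: x=[5.9031] v=[-0.4552]
Step 36: x=[5.8983] v=[-0.0957]
Step 37: x=[5.9115] v=[0.2646]
First v>=0 after going negative at step 37, time=1.8500

Answer: 1.8500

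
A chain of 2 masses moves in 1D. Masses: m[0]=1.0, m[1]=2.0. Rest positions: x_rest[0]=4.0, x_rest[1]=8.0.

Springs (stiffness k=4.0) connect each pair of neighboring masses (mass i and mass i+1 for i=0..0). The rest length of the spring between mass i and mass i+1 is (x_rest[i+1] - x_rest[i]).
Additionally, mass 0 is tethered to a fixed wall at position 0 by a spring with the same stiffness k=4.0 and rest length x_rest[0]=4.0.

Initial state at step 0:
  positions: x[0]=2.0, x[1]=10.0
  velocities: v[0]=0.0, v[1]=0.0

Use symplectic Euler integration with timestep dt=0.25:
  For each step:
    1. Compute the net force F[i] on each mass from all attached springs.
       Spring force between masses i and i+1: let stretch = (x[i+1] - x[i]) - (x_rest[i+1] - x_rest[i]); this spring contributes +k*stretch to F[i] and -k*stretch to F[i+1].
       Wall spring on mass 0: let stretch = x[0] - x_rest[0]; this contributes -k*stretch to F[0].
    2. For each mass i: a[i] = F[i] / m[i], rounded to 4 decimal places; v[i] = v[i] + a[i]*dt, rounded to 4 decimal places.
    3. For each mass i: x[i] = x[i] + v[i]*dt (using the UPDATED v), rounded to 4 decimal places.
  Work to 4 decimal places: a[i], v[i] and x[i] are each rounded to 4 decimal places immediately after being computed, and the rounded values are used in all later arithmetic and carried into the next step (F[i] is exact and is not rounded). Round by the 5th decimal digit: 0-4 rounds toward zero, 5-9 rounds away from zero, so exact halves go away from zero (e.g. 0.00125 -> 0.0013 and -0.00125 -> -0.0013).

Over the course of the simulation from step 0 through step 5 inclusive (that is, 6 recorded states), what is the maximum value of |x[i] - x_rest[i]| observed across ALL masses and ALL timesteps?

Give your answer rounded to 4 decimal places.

Step 0: x=[2.0000 10.0000] v=[0.0000 0.0000]
Step 1: x=[3.5000 9.5000] v=[6.0000 -2.0000]
Step 2: x=[5.6250 8.7500] v=[8.5000 -3.0000]
Step 3: x=[7.1250 8.1094] v=[6.0000 -2.5625]
Step 4: x=[7.0899 7.8457] v=[-0.1406 -1.0547]
Step 5: x=[5.4712 7.9876] v=[-6.4747 0.5674]
Max displacement = 3.1250

Answer: 3.1250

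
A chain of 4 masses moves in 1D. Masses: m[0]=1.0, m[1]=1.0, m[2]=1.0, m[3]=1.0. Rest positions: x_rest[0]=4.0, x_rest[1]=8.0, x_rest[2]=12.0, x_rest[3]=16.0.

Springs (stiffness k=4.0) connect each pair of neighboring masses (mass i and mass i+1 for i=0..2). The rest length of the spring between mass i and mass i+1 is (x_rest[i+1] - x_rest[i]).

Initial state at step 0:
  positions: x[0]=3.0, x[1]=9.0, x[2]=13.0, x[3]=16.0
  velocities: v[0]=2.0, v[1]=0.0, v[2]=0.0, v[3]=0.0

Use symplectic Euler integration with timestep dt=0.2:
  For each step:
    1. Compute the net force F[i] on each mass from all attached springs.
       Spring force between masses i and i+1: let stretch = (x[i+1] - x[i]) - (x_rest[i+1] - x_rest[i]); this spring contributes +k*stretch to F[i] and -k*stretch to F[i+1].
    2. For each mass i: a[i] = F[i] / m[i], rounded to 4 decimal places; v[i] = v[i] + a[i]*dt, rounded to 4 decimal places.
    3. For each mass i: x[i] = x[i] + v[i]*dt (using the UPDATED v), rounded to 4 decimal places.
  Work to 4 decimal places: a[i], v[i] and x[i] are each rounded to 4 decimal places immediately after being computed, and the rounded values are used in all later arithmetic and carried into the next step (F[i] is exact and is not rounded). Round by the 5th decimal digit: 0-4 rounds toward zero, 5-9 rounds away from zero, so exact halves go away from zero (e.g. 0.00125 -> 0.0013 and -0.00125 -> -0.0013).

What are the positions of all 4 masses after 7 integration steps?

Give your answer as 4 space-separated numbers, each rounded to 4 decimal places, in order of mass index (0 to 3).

Answer: 5.7821 9.3362 12.2214 16.4603

Derivation:
Step 0: x=[3.0000 9.0000 13.0000 16.0000] v=[2.0000 0.0000 0.0000 0.0000]
Step 1: x=[3.7200 8.6800 12.8400 16.1600] v=[3.6000 -1.6000 -0.8000 0.8000]
Step 2: x=[4.5936 8.2320 12.5456 16.4288] v=[4.3680 -2.2400 -1.4720 1.3440]
Step 3: x=[5.4093 7.8920 12.1823 16.7163] v=[4.0787 -1.6998 -1.8163 1.4374]
Step 4: x=[5.9823 7.8413 11.8580 16.9183] v=[2.8649 -0.2537 -1.6213 1.0102]
Step 5: x=[6.2127 8.1358 11.7007 16.9507] v=[1.1521 1.4725 -0.7864 0.1620]
Step 6: x=[6.1108 8.6930 11.8130 16.7831] v=[-0.5094 2.7859 0.5617 -0.8380]
Step 7: x=[5.7821 9.3362 12.2214 16.4603] v=[-1.6436 3.2161 2.0418 -1.6141]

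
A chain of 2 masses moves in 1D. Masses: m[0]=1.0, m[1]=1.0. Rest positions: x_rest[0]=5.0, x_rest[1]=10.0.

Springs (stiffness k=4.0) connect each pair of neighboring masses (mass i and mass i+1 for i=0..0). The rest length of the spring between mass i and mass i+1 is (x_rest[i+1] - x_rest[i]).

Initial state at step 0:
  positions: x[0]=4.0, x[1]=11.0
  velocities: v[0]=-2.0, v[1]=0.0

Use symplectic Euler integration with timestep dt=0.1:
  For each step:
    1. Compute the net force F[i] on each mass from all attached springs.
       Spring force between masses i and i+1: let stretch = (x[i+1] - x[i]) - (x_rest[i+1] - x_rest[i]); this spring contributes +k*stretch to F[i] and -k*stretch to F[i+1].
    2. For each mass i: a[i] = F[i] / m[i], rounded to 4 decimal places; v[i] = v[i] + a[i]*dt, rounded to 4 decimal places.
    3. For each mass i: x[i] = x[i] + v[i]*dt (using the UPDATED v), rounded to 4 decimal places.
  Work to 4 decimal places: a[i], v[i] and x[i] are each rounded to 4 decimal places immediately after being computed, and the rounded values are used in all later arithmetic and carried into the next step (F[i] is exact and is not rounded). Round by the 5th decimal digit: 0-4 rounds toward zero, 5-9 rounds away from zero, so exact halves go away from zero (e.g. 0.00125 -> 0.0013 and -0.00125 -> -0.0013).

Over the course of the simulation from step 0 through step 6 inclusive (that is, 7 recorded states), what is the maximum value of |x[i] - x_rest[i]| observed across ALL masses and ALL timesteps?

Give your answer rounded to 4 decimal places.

Answer: 1.1584

Derivation:
Step 0: x=[4.0000 11.0000] v=[-2.0000 0.0000]
Step 1: x=[3.8800 10.9200] v=[-1.2000 -0.8000]
Step 2: x=[3.8416 10.7584] v=[-0.3840 -1.6160]
Step 3: x=[3.8799 10.5201] v=[0.3827 -2.3827]
Step 4: x=[3.9838 10.2162] v=[1.0388 -3.0388]
Step 5: x=[4.1370 9.8630] v=[1.5318 -3.5318]
Step 6: x=[4.3192 9.4808] v=[1.8222 -3.8222]
Max displacement = 1.1584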